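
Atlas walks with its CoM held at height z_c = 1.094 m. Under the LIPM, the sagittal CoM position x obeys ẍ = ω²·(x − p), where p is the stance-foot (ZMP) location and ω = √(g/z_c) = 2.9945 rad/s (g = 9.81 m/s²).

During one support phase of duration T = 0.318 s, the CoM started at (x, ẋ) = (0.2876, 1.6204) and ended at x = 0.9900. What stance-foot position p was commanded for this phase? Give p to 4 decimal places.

ωT = 2.9945·0.318 = 0.952251; cosh(ωT) = 1.488704, sinh(ωT) = 1.102833
x(T) = p + (x₀−p)·cosh(ωT) + (ẋ₀/ω)·sinh(ωT) ⇒ p·(1 − cosh) = x(T) − x₀·cosh − (ẋ₀/ω)·sinh
numerator   = 0.9900 − (0.2876)·1.488704 − (1.6204/2.9945)·1.102833 = -0.034922
denominator = 1 − 1.488704 = -0.488704
p = -0.034922 / -0.488704 = 0.0715

p = 0.0715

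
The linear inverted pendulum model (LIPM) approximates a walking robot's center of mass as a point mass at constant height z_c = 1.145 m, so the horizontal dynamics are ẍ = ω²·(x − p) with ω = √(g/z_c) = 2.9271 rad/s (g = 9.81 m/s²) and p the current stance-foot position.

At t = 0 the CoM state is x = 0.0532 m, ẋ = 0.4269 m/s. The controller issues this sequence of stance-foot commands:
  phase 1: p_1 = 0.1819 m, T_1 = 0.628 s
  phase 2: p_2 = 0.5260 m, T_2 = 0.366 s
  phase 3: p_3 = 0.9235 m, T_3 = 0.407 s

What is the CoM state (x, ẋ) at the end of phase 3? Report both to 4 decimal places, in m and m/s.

x = -0.9467, ẋ = -5.0026

phase 1: p=0.1819, T=0.628, ωT=1.838219, cosh=3.222217, sinh=3.063116; start (x,ẋ)=(0.053200, 0.426900) → end (x,ẋ)=(0.213938, 0.221634)
phase 2: p=0.5260, T=0.366, ωT=1.071319, cosh=1.630891, sinh=1.288335; start (x,ẋ)=(0.213938, 0.221634) → end (x,ẋ)=(0.114611, -0.815352)
phase 3: p=0.9235, T=0.407, ωT=1.191330, cosh=1.797636, sinh=1.493819; start (x,ẋ)=(0.114611, -0.815352) → end (x,ẋ)=(-0.946696, -5.002621)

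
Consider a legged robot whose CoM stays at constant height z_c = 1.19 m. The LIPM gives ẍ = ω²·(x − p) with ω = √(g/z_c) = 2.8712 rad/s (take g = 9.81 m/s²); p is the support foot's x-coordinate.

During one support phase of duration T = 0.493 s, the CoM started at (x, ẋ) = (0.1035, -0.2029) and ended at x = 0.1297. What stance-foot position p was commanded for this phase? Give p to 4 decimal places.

p = -0.0347

ωT = 2.8712·0.493 = 1.415502; cosh(ωT) = 2.180678, sinh(ωT) = 1.937874
x(T) = p + (x₀−p)·cosh(ωT) + (ẋ₀/ω)·sinh(ωT) ⇒ p·(1 − cosh) = x(T) − x₀·cosh − (ẋ₀/ω)·sinh
numerator   = 0.1297 − (0.1035)·2.180678 − (-0.2029/2.8712)·1.937874 = 0.040944
denominator = 1 − 2.180678 = -1.180678
p = 0.040944 / -1.180678 = -0.0347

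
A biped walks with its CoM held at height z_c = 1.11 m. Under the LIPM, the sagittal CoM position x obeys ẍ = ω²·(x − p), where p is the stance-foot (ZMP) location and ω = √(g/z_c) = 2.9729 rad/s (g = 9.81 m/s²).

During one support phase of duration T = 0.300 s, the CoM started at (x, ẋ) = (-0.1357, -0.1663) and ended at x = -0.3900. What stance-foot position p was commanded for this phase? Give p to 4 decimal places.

ωT = 2.9729·0.300 = 0.891870; cosh(ωT) = 1.424788, sinh(ωT) = 1.014900
x(T) = p + (x₀−p)·cosh(ωT) + (ẋ₀/ω)·sinh(ωT) ⇒ p·(1 − cosh) = x(T) − x₀·cosh − (ẋ₀/ω)·sinh
numerator   = -0.3900 − (-0.1357)·1.424788 − (-0.1663/2.9729)·1.014900 = -0.139884
denominator = 1 − 1.424788 = -0.424788
p = -0.139884 / -0.424788 = 0.3293

p = 0.3293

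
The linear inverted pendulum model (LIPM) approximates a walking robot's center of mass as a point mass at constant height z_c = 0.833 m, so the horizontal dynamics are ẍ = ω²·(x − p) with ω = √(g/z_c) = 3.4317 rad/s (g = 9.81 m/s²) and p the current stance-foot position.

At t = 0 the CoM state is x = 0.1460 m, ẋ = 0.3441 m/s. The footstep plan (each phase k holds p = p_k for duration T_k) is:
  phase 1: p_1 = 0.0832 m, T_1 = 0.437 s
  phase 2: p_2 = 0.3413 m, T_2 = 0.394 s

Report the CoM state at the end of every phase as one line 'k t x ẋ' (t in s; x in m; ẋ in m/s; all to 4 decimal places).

phase 1: p=0.0832, T=0.437, ωT=1.499653, cosh=2.351671, sinh=2.128463; start (x,ẋ)=(0.146000, 0.344100) → end (x,ẋ)=(0.444308, 1.267917)
phase 2: p=0.3413, T=0.394, ωT=1.352090, cosh=2.062097, sinh=1.803398; start (x,ẋ)=(0.444308, 1.267917) → end (x,ẋ)=(1.220017, 3.252055)

1 0.4370 0.4443 1.2679
2 0.8310 1.2200 3.2521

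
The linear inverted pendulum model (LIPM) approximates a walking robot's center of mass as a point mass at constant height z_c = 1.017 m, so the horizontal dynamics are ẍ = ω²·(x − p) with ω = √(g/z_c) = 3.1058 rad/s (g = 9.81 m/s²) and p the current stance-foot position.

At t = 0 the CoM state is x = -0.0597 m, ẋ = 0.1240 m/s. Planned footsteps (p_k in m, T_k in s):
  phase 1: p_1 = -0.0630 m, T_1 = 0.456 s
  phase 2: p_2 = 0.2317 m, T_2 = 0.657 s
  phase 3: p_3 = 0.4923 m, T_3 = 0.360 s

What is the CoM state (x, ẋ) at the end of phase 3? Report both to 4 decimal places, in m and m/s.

x = -1.3269, ẋ = -5.3454

phase 1: p=-0.0630, T=0.456, ωT=1.416245, cosh=2.182119, sinh=1.939495; start (x,ẋ)=(-0.059700, 0.124000) → end (x,ẋ)=(0.021636, 0.290461)
phase 2: p=0.2317, T=0.657, ωT=2.040511, cosh=3.912250, sinh=3.782287; start (x,ẋ)=(0.021636, 0.290461) → end (x,ẋ)=(-0.236396, -1.331273)
phase 3: p=0.4923, T=0.360, ωT=1.118088, cosh=1.692952, sinh=1.366048; start (x,ẋ)=(-0.236396, -1.331273) → end (x,ẋ)=(-1.326891, -5.345398)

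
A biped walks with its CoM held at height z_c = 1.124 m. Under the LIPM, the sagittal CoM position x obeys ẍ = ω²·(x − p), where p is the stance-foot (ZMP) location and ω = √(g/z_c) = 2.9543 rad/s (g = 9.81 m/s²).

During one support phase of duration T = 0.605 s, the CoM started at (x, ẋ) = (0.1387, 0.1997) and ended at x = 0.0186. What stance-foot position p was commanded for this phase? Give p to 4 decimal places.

p = 0.2915

ωT = 2.9543·0.605 = 1.787351; cosh(ωT) = 3.070507, sinh(ωT) = 2.903104
x(T) = p + (x₀−p)·cosh(ωT) + (ẋ₀/ω)·sinh(ωT) ⇒ p·(1 − cosh) = x(T) − x₀·cosh − (ẋ₀/ω)·sinh
numerator   = 0.0186 − (0.1387)·3.070507 − (0.1997/2.9543)·2.903104 = -0.603519
denominator = 1 − 3.070507 = -2.070507
p = -0.603519 / -2.070507 = 0.2915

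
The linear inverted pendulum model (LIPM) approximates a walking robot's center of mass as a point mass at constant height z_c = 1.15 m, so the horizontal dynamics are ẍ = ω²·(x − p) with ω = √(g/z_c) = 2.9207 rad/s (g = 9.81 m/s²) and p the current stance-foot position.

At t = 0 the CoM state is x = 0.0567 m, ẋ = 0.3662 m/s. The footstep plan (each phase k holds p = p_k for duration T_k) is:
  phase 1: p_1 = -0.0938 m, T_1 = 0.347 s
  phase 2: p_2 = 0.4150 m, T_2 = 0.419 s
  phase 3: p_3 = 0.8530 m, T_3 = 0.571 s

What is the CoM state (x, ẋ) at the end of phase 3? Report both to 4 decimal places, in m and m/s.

phase 1: p=-0.0938, T=0.347, ωT=1.013483, cosh=1.559066, sinh=1.196114; start (x,ẋ)=(0.056700, 0.366200) → end (x,ẋ)=(0.290809, 1.096700)
phase 2: p=0.4150, T=0.419, ωT=1.223773, cosh=1.847056, sinh=1.552937; start (x,ẋ)=(0.290809, 1.096700) → end (x,ẋ)=(0.768729, 1.462379)
phase 3: p=0.8530, T=0.571, ωT=1.667720, cosh=2.744373, sinh=2.555696; start (x,ẋ)=(0.768729, 1.462379) → end (x,ẋ)=(1.901352, 3.384279)

x = 1.9014, ẋ = 3.3843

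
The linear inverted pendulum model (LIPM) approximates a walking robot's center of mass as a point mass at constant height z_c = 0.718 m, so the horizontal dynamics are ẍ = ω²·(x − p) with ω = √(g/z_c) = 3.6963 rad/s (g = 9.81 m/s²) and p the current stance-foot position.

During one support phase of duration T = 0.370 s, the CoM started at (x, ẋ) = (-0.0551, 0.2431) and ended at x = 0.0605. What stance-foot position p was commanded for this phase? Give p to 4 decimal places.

ωT = 3.6963·0.370 = 1.367631; cosh(ωT) = 2.090374, sinh(ωT) = 1.835665
x(T) = p + (x₀−p)·cosh(ωT) + (ẋ₀/ω)·sinh(ωT) ⇒ p·(1 − cosh) = x(T) − x₀·cosh − (ẋ₀/ω)·sinh
numerator   = 0.0605 − (-0.0551)·2.090374 − (0.2431/3.6963)·1.835665 = 0.054951
denominator = 1 − 2.090374 = -1.090374
p = 0.054951 / -1.090374 = -0.0504

p = -0.0504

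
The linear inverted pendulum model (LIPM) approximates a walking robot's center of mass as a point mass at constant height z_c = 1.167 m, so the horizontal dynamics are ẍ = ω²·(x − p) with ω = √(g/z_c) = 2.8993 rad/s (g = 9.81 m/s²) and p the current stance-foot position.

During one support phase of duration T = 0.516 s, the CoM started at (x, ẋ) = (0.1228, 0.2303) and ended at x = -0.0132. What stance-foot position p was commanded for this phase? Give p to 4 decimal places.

ωT = 2.8993·0.516 = 1.496039; cosh(ωT) = 2.343994, sinh(ωT) = 2.119978
x(T) = p + (x₀−p)·cosh(ωT) + (ẋ₀/ω)·sinh(ωT) ⇒ p·(1 − cosh) = x(T) − x₀·cosh − (ẋ₀/ω)·sinh
numerator   = -0.0132 − (0.1228)·2.343994 − (0.2303/2.8993)·2.119978 = -0.469439
denominator = 1 − 2.343994 = -1.343994
p = -0.469439 / -1.343994 = 0.3493

p = 0.3493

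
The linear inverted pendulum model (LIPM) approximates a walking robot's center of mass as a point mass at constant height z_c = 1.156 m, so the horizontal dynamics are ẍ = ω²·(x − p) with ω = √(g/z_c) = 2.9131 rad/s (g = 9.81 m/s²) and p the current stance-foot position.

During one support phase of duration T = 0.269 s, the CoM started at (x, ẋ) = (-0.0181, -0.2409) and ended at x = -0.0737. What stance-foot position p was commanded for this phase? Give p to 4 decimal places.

ωT = 2.9131·0.269 = 0.783624; cosh(ωT) = 1.323070, sinh(ωT) = 0.866322
x(T) = p + (x₀−p)·cosh(ωT) + (ẋ₀/ω)·sinh(ωT) ⇒ p·(1 − cosh) = x(T) − x₀·cosh − (ẋ₀/ω)·sinh
numerator   = -0.0737 − (-0.0181)·1.323070 − (-0.2409/2.9131)·0.866322 = 0.021888
denominator = 1 − 1.323070 = -0.323070
p = 0.021888 / -0.323070 = -0.0678

p = -0.0678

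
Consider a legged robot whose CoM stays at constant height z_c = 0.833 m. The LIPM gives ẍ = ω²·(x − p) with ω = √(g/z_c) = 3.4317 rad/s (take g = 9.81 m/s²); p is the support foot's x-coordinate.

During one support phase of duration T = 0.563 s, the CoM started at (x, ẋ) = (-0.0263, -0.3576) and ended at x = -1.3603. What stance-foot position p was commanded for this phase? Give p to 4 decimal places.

ωT = 3.4317·0.563 = 1.932047; cosh(ωT) = 3.524240, sinh(ωT) = 3.379388
x(T) = p + (x₀−p)·cosh(ωT) + (ẋ₀/ω)·sinh(ωT) ⇒ p·(1 − cosh) = x(T) − x₀·cosh − (ẋ₀/ω)·sinh
numerator   = -1.3603 − (-0.0263)·3.524240 − (-0.3576/3.4317)·3.379388 = -0.915464
denominator = 1 − 3.524240 = -2.524240
p = -0.915464 / -2.524240 = 0.3627

p = 0.3627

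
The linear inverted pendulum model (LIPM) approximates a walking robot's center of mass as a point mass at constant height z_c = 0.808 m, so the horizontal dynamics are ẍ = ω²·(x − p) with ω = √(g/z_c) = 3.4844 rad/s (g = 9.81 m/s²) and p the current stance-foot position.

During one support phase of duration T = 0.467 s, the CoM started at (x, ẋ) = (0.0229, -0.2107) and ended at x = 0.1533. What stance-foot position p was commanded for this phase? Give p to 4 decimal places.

ωT = 3.4844·0.467 = 1.627215; cosh(ωT) = 2.643078, sinh(ωT) = 2.446602
x(T) = p + (x₀−p)·cosh(ωT) + (ẋ₀/ω)·sinh(ωT) ⇒ p·(1 − cosh) = x(T) − x₀·cosh − (ẋ₀/ω)·sinh
numerator   = 0.1533 − (0.0229)·2.643078 − (-0.2107/3.4844)·2.446602 = 0.240718
denominator = 1 − 2.643078 = -1.643078
p = 0.240718 / -1.643078 = -0.1465

p = -0.1465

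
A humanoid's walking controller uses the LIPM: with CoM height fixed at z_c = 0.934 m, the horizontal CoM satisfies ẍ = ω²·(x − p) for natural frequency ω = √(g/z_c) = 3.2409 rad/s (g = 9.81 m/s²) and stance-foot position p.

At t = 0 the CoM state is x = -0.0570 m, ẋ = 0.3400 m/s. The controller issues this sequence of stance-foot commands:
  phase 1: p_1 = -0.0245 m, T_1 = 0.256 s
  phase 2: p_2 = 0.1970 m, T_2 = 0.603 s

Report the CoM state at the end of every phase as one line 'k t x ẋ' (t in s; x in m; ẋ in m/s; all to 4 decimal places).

phase 1: p=-0.0245, T=0.256, ωT=0.829670, cosh=1.364378, sinh=0.928185; start (x,ẋ)=(-0.057000, 0.340000) → end (x,ẋ)=(0.028533, 0.366123)
phase 2: p=0.1970, T=0.603, ωT=1.954263, cosh=3.600191, sinh=3.458522; start (x,ẋ)=(0.028533, 0.366123) → end (x,ẋ)=(-0.018806, -0.570188)

1 0.2560 0.0285 0.3661
2 0.8590 -0.0188 -0.5702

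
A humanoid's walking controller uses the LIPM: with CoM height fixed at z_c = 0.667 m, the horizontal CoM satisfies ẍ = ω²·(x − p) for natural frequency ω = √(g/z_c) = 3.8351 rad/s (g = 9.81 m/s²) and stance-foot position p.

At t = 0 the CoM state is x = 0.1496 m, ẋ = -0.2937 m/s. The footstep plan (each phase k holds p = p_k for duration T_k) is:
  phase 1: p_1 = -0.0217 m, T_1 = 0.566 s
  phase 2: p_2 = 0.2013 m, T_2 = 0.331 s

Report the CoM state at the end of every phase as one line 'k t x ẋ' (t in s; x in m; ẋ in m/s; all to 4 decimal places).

phase 1: p=-0.0217, T=0.566, ωT=2.170667, cosh=4.439113, sinh=4.325011; start (x,ẋ)=(0.149600, -0.293700) → end (x,ẋ)=(0.407502, 1.537560)
phase 2: p=0.2013, T=0.331, ωT=1.269418, cosh=1.919888, sinh=1.638893; start (x,ẋ)=(0.407502, 1.537560) → end (x,ẋ)=(1.254245, 4.247986)

1 0.5660 0.4075 1.5376
2 0.8970 1.2542 4.2480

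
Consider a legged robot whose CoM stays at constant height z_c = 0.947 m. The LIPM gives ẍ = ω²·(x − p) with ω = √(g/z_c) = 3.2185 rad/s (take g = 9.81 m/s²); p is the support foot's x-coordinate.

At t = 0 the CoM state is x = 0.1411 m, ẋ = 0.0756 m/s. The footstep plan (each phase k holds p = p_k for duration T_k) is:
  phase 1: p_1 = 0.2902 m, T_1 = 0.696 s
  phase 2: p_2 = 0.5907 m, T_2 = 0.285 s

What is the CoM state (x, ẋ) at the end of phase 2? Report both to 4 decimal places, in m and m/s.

phase 1: p=0.2902, T=0.696, ωT=2.240076, cosh=4.750248, sinh=4.643797; start (x,ẋ)=(0.141100, 0.075600) → end (x,ẋ)=(-0.308983, -1.869339)
phase 2: p=0.5907, T=0.285, ωT=0.917272, cosh=1.451032, sinh=1.051424; start (x,ẋ)=(-0.308983, -1.869339) → end (x,ẋ)=(-1.325447, -5.757004)

x = -1.3254, ẋ = -5.7570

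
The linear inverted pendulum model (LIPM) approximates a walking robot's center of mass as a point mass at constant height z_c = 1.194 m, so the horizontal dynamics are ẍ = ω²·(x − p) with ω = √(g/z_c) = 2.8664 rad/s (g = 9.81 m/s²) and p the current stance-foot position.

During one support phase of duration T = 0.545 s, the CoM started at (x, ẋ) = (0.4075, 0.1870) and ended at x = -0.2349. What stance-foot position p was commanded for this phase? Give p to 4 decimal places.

ωT = 2.8664·0.545 = 1.562188; cosh(ωT) = 2.489461, sinh(ωT) = 2.279784
x(T) = p + (x₀−p)·cosh(ωT) + (ẋ₀/ω)·sinh(ωT) ⇒ p·(1 − cosh) = x(T) − x₀·cosh − (ẋ₀/ω)·sinh
numerator   = -0.2349 − (0.4075)·2.489461 − (0.1870/2.8664)·2.279784 = -1.398085
denominator = 1 − 2.489461 = -1.489461
p = -1.398085 / -1.489461 = 0.9387

p = 0.9387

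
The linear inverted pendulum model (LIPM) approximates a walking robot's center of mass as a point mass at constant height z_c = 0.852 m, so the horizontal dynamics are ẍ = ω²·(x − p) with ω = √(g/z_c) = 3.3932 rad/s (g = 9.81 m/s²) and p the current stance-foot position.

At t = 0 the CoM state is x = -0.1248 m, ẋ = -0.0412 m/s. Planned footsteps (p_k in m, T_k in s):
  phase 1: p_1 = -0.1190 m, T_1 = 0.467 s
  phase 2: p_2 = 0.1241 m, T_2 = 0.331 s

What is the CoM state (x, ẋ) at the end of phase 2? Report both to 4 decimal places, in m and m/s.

phase 1: p=-0.1190, T=0.467, ωT=1.584624, cosh=2.541242, sinh=2.336217; start (x,ẋ)=(-0.124800, -0.041200) → end (x,ẋ)=(-0.162105, -0.150677)
phase 2: p=0.1241, T=0.331, ωT=1.123149, cosh=1.699888, sinh=1.374634; start (x,ẋ)=(-0.162105, -0.150677) → end (x,ẋ)=(-0.423458, -1.591113)

x = -0.4235, ẋ = -1.5911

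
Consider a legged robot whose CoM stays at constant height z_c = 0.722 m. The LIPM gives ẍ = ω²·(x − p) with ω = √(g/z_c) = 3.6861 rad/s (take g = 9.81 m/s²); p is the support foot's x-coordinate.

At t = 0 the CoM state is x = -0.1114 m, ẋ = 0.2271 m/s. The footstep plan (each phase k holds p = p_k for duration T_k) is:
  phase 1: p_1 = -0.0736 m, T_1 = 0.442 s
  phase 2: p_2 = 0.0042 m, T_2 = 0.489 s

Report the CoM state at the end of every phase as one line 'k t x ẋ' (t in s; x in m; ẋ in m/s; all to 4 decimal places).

1 0.4420 -0.0226 0.2597
2 0.9310 0.1285 0.5173

phase 1: p=-0.0736, T=0.442, ωT=1.629256, cosh=2.648078, sinh=2.452002; start (x,ẋ)=(-0.111400, 0.227100) → end (x,ẋ)=(-0.022630, 0.259730)
phase 2: p=0.0042, T=0.489, ωT=1.802503, cosh=3.114847, sinh=2.949961; start (x,ẋ)=(-0.022630, 0.259730) → end (x,ẋ)=(0.128489, 0.517274)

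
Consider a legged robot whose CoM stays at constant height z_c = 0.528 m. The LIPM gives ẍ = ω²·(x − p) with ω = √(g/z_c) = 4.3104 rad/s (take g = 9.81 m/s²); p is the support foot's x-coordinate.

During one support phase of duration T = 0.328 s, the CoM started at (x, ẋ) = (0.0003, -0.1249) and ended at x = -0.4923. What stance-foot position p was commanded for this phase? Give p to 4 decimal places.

ωT = 4.3104·0.328 = 1.413811; cosh(ωT) = 2.177405, sinh(ωT) = 1.934191
x(T) = p + (x₀−p)·cosh(ωT) + (ẋ₀/ω)·sinh(ωT) ⇒ p·(1 − cosh) = x(T) − x₀·cosh − (ẋ₀/ω)·sinh
numerator   = -0.4923 − (0.0003)·2.177405 − (-0.1249/4.3104)·1.934191 = -0.436907
denominator = 1 − 2.177405 = -1.177405
p = -0.436907 / -1.177405 = 0.3711

p = 0.3711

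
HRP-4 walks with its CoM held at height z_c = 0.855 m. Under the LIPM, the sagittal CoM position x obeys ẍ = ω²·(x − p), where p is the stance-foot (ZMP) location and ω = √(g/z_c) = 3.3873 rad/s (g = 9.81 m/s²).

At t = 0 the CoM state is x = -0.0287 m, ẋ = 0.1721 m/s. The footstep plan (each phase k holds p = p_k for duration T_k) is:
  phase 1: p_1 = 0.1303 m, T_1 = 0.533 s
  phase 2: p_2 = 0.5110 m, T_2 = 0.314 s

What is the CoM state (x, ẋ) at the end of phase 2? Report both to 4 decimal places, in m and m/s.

phase 1: p=0.1303, T=0.533, ωT=1.805431, cosh=3.123498, sinh=2.959094; start (x,ẋ)=(-0.028700, 0.172100) → end (x,ẋ)=(-0.215992, -1.056157)
phase 2: p=0.5110, T=0.314, ωT=1.063612, cosh=1.621011, sinh=1.275805; start (x,ẋ)=(-0.215992, -1.056157) → end (x,ẋ)=(-1.065257, -4.853763)

x = -1.0653, ẋ = -4.8538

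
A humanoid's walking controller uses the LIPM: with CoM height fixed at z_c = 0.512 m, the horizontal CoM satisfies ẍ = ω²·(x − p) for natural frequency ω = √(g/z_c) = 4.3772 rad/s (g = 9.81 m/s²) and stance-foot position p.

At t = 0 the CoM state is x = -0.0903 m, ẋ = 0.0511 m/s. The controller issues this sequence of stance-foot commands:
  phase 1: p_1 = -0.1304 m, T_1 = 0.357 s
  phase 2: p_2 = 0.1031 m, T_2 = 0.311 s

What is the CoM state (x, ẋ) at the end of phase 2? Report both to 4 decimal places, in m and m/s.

phase 1: p=-0.1304, T=0.357, ωT=1.562660, cosh=2.490538, sinh=2.280960; start (x,ẋ)=(-0.090300, 0.051100) → end (x,ẋ)=(-0.003901, 0.527634)
phase 2: p=0.1031, T=0.311, ωT=1.361309, cosh=2.078811, sinh=1.822486; start (x,ẋ)=(-0.003901, 0.527634) → end (x,ẋ)=(0.100350, 0.243261)

x = 0.1003, ẋ = 0.2433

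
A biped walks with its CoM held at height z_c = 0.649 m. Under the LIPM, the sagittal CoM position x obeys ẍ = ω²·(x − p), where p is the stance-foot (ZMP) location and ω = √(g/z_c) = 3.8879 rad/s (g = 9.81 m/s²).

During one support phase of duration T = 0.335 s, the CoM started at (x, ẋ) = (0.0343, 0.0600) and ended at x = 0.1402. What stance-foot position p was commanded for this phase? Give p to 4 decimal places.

ωT = 3.8879·0.335 = 1.302447; cosh(ωT) = 1.975075, sinh(ωT) = 1.703209
x(T) = p + (x₀−p)·cosh(ωT) + (ẋ₀/ω)·sinh(ωT) ⇒ p·(1 − cosh) = x(T) − x₀·cosh − (ẋ₀/ω)·sinh
numerator   = 0.1402 − (0.0343)·1.975075 − (0.0600/3.8879)·1.703209 = 0.046170
denominator = 1 − 1.975075 = -0.975075
p = 0.046170 / -0.975075 = -0.0474

p = -0.0474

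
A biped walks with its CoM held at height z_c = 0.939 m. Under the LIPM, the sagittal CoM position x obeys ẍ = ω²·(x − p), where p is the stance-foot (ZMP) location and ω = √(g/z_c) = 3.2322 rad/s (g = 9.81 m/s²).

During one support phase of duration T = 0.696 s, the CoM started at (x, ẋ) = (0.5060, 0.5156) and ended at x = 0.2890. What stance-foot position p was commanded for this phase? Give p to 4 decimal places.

p = 0.7603

ωT = 3.2322·0.696 = 2.249611; cosh(ωT) = 4.794744, sinh(ωT) = 4.689304
x(T) = p + (x₀−p)·cosh(ωT) + (ẋ₀/ω)·sinh(ωT) ⇒ p·(1 − cosh) = x(T) − x₀·cosh − (ẋ₀/ω)·sinh
numerator   = 0.2890 − (0.5060)·4.794744 − (0.5156/3.2322)·4.689304 = -2.885177
denominator = 1 − 4.794744 = -3.794744
p = -2.885177 / -3.794744 = 0.7603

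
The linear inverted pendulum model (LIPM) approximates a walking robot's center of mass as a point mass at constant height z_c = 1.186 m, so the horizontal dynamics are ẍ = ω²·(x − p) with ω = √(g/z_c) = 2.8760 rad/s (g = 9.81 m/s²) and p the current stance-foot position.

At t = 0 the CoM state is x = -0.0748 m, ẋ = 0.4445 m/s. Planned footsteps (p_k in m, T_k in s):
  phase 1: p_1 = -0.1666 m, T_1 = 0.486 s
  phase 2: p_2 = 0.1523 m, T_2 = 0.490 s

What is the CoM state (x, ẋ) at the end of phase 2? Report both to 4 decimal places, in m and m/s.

x = 1.4986, ẋ = 4.1070

phase 1: p=-0.1666, T=0.486, ωT=1.397736, cosh=2.146593, sinh=1.899437; start (x,ẋ)=(-0.074800, 0.444500) → end (x,ẋ)=(0.324025, 1.455644)
phase 2: p=0.1523, T=0.490, ωT=1.409240, cosh=2.168586, sinh=1.924257; start (x,ẋ)=(0.324025, 1.455644) → end (x,ẋ)=(1.498633, 4.107041)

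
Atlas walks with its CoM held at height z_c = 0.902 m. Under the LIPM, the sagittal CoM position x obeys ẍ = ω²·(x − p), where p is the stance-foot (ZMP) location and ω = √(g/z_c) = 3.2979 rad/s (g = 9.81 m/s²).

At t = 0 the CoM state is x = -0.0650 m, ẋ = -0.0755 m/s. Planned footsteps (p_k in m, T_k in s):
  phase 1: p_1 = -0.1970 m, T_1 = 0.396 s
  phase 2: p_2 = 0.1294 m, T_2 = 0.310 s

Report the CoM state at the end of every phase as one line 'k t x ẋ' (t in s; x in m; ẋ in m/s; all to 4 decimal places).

1 0.3960 0.0254 0.5949
2 0.7060 0.1843 0.5186

phase 1: p=-0.1970, T=0.396, ωT=1.305968, cosh=1.981086, sinh=1.710176; start (x,ẋ)=(-0.065000, -0.075500) → end (x,ẋ)=(0.025352, 0.594907)
phase 2: p=0.1294, T=0.310, ωT=1.022349, cosh=1.569733, sinh=1.209984; start (x,ẋ)=(0.025352, 0.594907) → end (x,ẋ)=(0.184340, 0.518649)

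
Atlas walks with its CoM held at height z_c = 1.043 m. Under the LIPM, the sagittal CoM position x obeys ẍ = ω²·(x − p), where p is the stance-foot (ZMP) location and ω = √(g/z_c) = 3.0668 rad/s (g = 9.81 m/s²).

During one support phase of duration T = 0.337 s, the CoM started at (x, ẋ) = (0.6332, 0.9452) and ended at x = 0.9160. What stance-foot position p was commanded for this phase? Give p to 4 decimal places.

p = 0.7970

ωT = 3.0668·0.337 = 1.033512; cosh(ωT) = 1.583337, sinh(ωT) = 1.227582
x(T) = p + (x₀−p)·cosh(ωT) + (ẋ₀/ω)·sinh(ωT) ⇒ p·(1 − cosh) = x(T) − x₀·cosh − (ẋ₀/ω)·sinh
numerator   = 0.9160 − (0.6332)·1.583337 − (0.9452/3.0668)·1.227582 = -0.464915
denominator = 1 − 1.583337 = -0.583337
p = -0.464915 / -0.583337 = 0.7970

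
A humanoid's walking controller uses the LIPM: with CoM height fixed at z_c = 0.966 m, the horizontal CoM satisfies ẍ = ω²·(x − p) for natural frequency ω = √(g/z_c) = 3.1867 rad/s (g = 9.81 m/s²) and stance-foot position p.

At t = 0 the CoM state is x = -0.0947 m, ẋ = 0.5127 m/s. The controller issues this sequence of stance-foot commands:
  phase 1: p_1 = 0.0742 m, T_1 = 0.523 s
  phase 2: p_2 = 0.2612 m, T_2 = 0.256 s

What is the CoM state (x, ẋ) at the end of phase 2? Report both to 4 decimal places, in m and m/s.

x = -0.0533, ẋ = -0.6508

phase 1: p=0.0742, T=0.523, ωT=1.666644, cosh=2.741625, sinh=2.552745; start (x,ẋ)=(-0.094700, 0.512700) → end (x,ẋ)=(0.021844, 0.031658)
phase 2: p=0.2612, T=0.256, ωT=0.815795, cosh=1.351630, sinh=0.909343; start (x,ẋ)=(0.021844, 0.031658) → end (x,ẋ)=(-0.053287, -0.650816)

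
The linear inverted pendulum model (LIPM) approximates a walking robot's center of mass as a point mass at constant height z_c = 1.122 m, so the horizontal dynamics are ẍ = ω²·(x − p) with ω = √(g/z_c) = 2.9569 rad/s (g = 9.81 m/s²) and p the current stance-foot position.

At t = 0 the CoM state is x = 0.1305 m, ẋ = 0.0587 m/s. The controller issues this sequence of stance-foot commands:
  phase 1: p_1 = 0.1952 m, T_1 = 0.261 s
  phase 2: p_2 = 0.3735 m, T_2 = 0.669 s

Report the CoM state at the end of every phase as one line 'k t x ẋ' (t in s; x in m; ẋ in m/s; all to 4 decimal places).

1 0.2610 0.1271 -0.0857
2 0.9300 -0.6368 -2.8984

phase 1: p=0.1952, T=0.261, ωT=0.771751, cosh=1.312877, sinh=0.850674; start (x,ẋ)=(0.130500, 0.058700) → end (x,ẋ)=(0.127144, -0.085678)
phase 2: p=0.3735, T=0.669, ωT=1.978166, cosh=3.683898, sinh=3.545575; start (x,ẋ)=(0.127144, -0.085678) → end (x,ẋ)=(-0.636784, -2.898399)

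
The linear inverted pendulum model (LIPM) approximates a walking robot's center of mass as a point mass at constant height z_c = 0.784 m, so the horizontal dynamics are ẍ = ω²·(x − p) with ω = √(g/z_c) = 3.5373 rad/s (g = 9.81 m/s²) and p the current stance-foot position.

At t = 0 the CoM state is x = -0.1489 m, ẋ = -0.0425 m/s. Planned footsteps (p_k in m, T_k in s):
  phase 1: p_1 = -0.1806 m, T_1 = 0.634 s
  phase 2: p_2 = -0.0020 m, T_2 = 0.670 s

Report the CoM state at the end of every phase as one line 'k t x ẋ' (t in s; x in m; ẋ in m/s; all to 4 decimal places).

1 0.6340 -0.0856 0.3197
2 1.3040 0.0262 0.1574

phase 1: p=-0.1806, T=0.634, ωT=2.242648, cosh=4.762208, sinh=4.656031; start (x,ẋ)=(-0.148900, -0.042500) → end (x,ẋ)=(-0.085579, 0.319698)
phase 2: p=-0.0020, T=0.670, ωT=2.369991, cosh=5.395389, sinh=5.301907; start (x,ẋ)=(-0.085579, 0.319698) → end (x,ẋ)=(0.026239, 0.157412)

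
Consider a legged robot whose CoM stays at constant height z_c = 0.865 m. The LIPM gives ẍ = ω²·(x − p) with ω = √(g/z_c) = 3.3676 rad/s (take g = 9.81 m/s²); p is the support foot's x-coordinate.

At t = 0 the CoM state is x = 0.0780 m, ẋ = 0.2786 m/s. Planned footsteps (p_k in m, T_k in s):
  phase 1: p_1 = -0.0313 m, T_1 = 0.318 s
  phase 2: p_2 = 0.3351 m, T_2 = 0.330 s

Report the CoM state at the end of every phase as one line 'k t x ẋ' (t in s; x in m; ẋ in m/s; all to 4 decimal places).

1 0.3180 0.2534 0.9282
2 0.6480 0.5709 1.1902

phase 1: p=-0.0313, T=0.318, ωT=1.070897, cosh=1.630348, sinh=1.287647; start (x,ẋ)=(0.078000, 0.278600) → end (x,ẋ)=(0.253423, 0.928170)
phase 2: p=0.3351, T=0.330, ωT=1.111308, cosh=1.683729, sinh=1.354601; start (x,ẋ)=(0.253423, 0.928170) → end (x,ẋ)=(0.570931, 1.190199)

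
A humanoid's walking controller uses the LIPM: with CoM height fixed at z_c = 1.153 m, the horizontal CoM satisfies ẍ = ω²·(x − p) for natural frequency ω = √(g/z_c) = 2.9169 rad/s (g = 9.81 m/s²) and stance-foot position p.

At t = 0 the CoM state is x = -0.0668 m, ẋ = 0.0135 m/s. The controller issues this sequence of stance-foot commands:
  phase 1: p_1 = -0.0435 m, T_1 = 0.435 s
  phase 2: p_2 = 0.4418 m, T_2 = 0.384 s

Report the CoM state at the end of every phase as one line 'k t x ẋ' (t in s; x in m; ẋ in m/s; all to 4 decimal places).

1 0.4350 -0.0806 -0.0854
2 0.8190 -0.4842 -2.2317

phase 1: p=-0.0435, T=0.435, ωT=1.268852, cosh=1.918960, sinh=1.637805; start (x,ẋ)=(-0.066800, 0.013500) → end (x,ẋ)=(-0.080632, -0.085405)
phase 2: p=0.4418, T=0.384, ωT=1.120090, cosh=1.695690, sinh=1.369439; start (x,ẋ)=(-0.080632, -0.085405) → end (x,ẋ)=(-0.484179, -2.231683)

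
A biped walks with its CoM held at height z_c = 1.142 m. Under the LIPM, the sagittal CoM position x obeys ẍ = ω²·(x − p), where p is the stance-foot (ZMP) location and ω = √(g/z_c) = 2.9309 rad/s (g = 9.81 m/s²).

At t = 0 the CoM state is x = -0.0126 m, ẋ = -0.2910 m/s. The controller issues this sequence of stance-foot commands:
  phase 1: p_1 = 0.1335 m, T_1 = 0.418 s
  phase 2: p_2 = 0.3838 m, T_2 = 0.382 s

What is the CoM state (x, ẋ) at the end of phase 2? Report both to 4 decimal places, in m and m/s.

phase 1: p=0.1335, T=0.418, ωT=1.225116, cosh=1.849143, sinh=1.555419; start (x,ẋ)=(-0.012600, -0.291000) → end (x,ẋ)=(-0.291092, -1.204138)
phase 2: p=0.3838, T=0.382, ωT=1.119604, cosh=1.695025, sinh=1.368616; start (x,ẋ)=(-0.291092, -1.204138) → end (x,ẋ)=(-1.322445, -4.748223)

x = -1.3224, ẋ = -4.7482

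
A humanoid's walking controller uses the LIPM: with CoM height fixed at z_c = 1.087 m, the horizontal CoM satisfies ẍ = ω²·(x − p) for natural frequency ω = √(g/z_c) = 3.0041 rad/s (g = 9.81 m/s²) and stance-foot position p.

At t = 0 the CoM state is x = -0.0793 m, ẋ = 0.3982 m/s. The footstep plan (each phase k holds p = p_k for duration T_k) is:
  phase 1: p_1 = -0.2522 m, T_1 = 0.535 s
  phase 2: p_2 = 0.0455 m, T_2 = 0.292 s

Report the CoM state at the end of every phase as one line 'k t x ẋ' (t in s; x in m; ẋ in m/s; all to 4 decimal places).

1 0.5350 0.5138 2.2767
2 0.8270 1.4592 4.6087

phase 1: p=-0.2522, T=0.535, ωT=1.607194, cosh=2.594620, sinh=2.394171; start (x,ẋ)=(-0.079300, 0.398200) → end (x,ẋ)=(0.513762, 2.276731)
phase 2: p=0.0455, T=0.292, ωT=0.877197, cosh=1.410049, sinh=0.994102; start (x,ẋ)=(0.513762, 2.276731) → end (x,ẋ)=(1.459178, 4.608714)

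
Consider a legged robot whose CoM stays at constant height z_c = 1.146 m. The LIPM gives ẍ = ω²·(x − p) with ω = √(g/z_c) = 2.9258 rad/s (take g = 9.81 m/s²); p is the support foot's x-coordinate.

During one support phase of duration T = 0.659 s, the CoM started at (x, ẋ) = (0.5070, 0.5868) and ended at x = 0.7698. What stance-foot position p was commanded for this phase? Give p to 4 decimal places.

p = 0.6712

ωT = 2.9258·0.659 = 1.928102; cosh(ωT) = 3.510936, sinh(ωT) = 3.365512
x(T) = p + (x₀−p)·cosh(ωT) + (ẋ₀/ω)·sinh(ωT) ⇒ p·(1 − cosh) = x(T) − x₀·cosh − (ẋ₀/ω)·sinh
numerator   = 0.7698 − (0.5070)·3.510936 − (0.5868/2.9258)·3.365512 = -1.685233
denominator = 1 − 3.510936 = -2.510936
p = -1.685233 / -2.510936 = 0.6712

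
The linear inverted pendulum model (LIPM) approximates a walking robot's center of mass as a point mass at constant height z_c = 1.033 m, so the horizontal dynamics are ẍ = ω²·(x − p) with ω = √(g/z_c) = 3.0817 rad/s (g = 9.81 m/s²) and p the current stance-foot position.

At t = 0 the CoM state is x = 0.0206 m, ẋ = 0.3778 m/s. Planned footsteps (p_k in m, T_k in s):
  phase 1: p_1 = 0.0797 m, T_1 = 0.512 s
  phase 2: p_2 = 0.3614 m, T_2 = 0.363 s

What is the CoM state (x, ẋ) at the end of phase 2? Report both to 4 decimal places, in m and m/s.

x = 0.3489, ẋ = 0.2828

phase 1: p=0.0797, T=0.512, ωT=1.577830, cosh=2.525428, sinh=2.319006; start (x,ẋ)=(0.020600, 0.377800) → end (x,ẋ)=(0.214745, 0.531750)
phase 2: p=0.3614, T=0.363, ωT=1.118657, cosh=1.693730, sinh=1.367011; start (x,ẋ)=(0.214745, 0.531750) → end (x,ẋ)=(0.348885, 0.282824)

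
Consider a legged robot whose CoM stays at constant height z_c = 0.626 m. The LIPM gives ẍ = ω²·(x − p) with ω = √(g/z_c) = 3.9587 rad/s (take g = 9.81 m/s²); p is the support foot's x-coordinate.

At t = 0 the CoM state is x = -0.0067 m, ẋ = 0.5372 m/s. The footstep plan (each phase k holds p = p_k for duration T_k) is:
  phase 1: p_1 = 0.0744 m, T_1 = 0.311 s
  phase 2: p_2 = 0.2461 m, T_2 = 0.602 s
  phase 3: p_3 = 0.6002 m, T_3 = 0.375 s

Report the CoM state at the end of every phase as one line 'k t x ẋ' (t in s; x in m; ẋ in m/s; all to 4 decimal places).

phase 1: p=0.0744, T=0.311, ωT=1.231156, cosh=1.858570, sinh=1.566615; start (x,ẋ)=(-0.006700, 0.537200) → end (x,ẋ)=(0.136261, 0.495461)
phase 2: p=0.2461, T=0.602, ωT=2.383137, cosh=5.465558, sinh=5.373297; start (x,ẋ)=(0.136261, 0.495461) → end (x,ẋ)=(0.318280, 0.371565)
phase 3: p=0.6002, T=0.375, ωT=1.484512, cosh=2.319713, sinh=2.093100; start (x,ẋ)=(0.318280, 0.371565) → end (x,ẋ)=(0.142685, -1.474056)

1 0.3110 0.1363 0.4955
2 0.9130 0.3183 0.3716
3 1.2880 0.1427 -1.4741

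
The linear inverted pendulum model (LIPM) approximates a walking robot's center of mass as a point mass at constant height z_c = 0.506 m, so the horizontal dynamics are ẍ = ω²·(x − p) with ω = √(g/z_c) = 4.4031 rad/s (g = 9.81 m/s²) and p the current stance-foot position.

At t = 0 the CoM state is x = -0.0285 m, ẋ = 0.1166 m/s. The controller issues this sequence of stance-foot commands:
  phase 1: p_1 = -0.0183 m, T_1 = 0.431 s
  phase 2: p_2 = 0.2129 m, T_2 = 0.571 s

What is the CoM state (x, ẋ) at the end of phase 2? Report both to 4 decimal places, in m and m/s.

x = -0.5541, ẋ = -3.2927

phase 1: p=-0.0183, T=0.431, ωT=1.897736, cosh=3.410341, sinh=3.260434; start (x,ẋ)=(-0.028500, 0.116600) → end (x,ẋ)=(0.033255, 0.251214)
phase 2: p=0.2129, T=0.571, ωT=2.514170, cosh=6.218640, sinh=6.137710; start (x,ẋ)=(0.033255, 0.251214) → end (x,ẋ)=(-0.554066, -3.292680)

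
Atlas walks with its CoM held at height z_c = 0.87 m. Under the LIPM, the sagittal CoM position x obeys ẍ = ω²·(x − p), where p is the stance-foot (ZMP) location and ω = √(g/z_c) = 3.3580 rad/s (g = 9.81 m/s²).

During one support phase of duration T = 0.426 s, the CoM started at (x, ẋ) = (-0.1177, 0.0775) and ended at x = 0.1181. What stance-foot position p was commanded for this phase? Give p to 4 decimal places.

p = -0.2750

ωT = 3.3580·0.426 = 1.430508; cosh(ωT) = 2.210005, sinh(ωT) = 1.970818
x(T) = p + (x₀−p)·cosh(ωT) + (ẋ₀/ω)·sinh(ωT) ⇒ p·(1 − cosh) = x(T) − x₀·cosh − (ẋ₀/ω)·sinh
numerator   = 0.1181 − (-0.1177)·2.210005 − (0.0775/3.3580)·1.970818 = 0.332733
denominator = 1 − 2.210005 = -1.210005
p = 0.332733 / -1.210005 = -0.2750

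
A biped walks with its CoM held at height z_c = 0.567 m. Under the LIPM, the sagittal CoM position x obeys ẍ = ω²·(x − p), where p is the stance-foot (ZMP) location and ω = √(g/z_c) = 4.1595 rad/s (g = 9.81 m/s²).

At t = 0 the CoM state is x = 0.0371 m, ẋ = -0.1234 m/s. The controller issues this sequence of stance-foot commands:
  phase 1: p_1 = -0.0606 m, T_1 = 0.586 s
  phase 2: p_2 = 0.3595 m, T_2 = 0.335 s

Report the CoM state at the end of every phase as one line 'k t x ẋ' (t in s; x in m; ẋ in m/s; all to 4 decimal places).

1 0.5860 0.3343 1.5961
2 0.9210 1.0308 3.2146

phase 1: p=-0.0606, T=0.586, ωT=2.437467, cosh=5.765699, sinh=5.678317; start (x,ẋ)=(0.037100, -0.123400) → end (x,ẋ)=(0.334250, 1.596085)
phase 2: p=0.3595, T=0.335, ωT=1.393433, cosh=2.138438, sinh=1.890216; start (x,ẋ)=(0.334250, 1.596085) → end (x,ẋ)=(1.030819, 3.214605)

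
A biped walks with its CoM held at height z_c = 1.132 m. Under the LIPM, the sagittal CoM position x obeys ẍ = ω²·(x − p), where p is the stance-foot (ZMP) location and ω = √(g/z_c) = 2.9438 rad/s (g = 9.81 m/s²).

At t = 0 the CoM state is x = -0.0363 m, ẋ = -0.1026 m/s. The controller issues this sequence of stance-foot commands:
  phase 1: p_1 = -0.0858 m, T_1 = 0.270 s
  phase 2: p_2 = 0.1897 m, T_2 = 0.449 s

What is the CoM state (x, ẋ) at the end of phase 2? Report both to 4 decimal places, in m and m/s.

x = -0.2977, ẋ = -1.2485

phase 1: p=-0.0858, T=0.270, ωT=0.794826, cosh=1.332858, sinh=0.881198; start (x,ẋ)=(-0.036300, -0.102600) → end (x,ẋ)=(-0.050536, -0.008345)
phase 2: p=0.1897, T=0.449, ωT=1.321766, cosh=2.008351, sinh=1.741687; start (x,ẋ)=(-0.050536, -0.008345) → end (x,ẋ)=(-0.297715, -1.248491)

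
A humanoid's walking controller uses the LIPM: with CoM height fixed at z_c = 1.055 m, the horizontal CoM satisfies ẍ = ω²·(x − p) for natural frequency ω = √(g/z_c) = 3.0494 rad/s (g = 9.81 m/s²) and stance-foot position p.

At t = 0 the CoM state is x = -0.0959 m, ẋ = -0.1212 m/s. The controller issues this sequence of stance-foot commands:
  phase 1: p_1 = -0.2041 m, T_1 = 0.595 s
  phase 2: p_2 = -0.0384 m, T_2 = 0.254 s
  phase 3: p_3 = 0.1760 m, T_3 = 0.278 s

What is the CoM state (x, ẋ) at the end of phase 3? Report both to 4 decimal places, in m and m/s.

phase 1: p=-0.2041, T=0.595, ωT=1.814393, cosh=3.150143, sinh=2.987206; start (x,ẋ)=(-0.095900, -0.121200) → end (x,ẋ)=(0.018017, 0.603817)
phase 2: p=-0.0384, T=0.254, ωT=0.774548, cosh=1.315261, sinh=0.854349; start (x,ẋ)=(0.018017, 0.603817) → end (x,ẋ)=(0.204975, 0.941158)
phase 3: p=0.1760, T=0.278, ωT=0.847733, cosh=1.381367, sinh=0.952982; start (x,ẋ)=(0.204975, 0.941158) → end (x,ẋ)=(0.510150, 1.384286)

x = 0.5102, ẋ = 1.3843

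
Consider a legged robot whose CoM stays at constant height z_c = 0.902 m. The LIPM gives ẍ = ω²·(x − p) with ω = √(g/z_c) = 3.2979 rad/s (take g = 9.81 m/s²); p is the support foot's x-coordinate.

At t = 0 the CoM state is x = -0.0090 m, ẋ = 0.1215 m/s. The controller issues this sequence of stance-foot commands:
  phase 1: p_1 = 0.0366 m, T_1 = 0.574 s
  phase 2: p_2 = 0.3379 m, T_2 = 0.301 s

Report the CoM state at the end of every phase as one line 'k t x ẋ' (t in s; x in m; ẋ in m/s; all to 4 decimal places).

1 0.5740 0.0013 -0.0754
2 0.8750 -0.2052 -1.4077

phase 1: p=0.0366, T=0.574, ωT=1.892995, cosh=3.394920, sinh=3.244300; start (x,ẋ)=(-0.009000, 0.121500) → end (x,ẋ)=(0.001317, -0.075409)
phase 2: p=0.3379, T=0.301, ωT=0.992668, cosh=1.534505, sinh=1.163919; start (x,ẋ)=(0.001317, -0.075409) → end (x,ẋ)=(-0.205202, -1.407685)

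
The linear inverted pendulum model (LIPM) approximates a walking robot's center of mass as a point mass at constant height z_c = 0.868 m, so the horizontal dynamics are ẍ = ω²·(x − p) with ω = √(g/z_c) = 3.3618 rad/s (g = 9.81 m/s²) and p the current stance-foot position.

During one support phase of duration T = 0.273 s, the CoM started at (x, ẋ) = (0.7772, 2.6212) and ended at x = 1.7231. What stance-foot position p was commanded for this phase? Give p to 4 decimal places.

ωT = 3.3618·0.273 = 0.917771; cosh(ωT) = 1.451556, sinh(ωT) = 1.052148
x(T) = p + (x₀−p)·cosh(ωT) + (ẋ₀/ω)·sinh(ωT) ⇒ p·(1 − cosh) = x(T) − x₀·cosh − (ẋ₀/ω)·sinh
numerator   = 1.7231 − (0.7772)·1.451556 − (2.6212/3.3618)·1.052148 = -0.225411
denominator = 1 − 1.451556 = -0.451556
p = -0.225411 / -0.451556 = 0.4992

p = 0.4992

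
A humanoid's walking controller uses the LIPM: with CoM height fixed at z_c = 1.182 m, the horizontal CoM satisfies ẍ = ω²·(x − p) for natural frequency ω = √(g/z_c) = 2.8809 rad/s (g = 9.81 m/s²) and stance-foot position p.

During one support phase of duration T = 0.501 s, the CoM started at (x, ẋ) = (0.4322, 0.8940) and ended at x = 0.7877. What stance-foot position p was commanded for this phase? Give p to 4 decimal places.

p = 0.6466

ωT = 2.8809·0.501 = 1.443331; cosh(ωT) = 2.235459, sinh(ωT) = 1.999319
x(T) = p + (x₀−p)·cosh(ωT) + (ẋ₀/ω)·sinh(ωT) ⇒ p·(1 − cosh) = x(T) − x₀·cosh − (ẋ₀/ω)·sinh
numerator   = 0.7877 − (0.4322)·2.235459 − (0.8940/2.8809)·1.999319 = -0.798893
denominator = 1 − 2.235459 = -1.235459
p = -0.798893 / -1.235459 = 0.6466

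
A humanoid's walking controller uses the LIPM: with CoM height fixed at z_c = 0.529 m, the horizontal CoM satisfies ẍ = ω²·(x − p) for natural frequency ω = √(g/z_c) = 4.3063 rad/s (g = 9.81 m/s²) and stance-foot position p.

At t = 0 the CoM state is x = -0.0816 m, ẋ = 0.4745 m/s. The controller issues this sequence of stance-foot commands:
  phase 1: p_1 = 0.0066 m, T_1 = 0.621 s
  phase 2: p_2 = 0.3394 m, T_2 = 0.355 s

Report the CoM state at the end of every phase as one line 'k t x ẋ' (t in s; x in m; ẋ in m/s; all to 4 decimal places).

1 0.6210 0.1592 0.7160
2 0.9760 0.2696 0.0231

phase 1: p=0.0066, T=0.621, ωT=2.674212, cosh=7.284942, sinh=7.215981; start (x,ẋ)=(-0.081600, 0.474500) → end (x,ẋ)=(0.159178, 0.715962)
phase 2: p=0.3394, T=0.355, ωT=1.528736, cosh=2.414577, sinh=2.197768; start (x,ẋ)=(0.159178, 0.715962) → end (x,ẋ)=(0.269640, 0.023084)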